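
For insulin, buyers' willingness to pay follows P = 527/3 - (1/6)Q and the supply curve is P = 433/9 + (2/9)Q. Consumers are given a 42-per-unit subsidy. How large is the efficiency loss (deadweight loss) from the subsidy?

Deadweight loss = 2268

Pre-subsidy: 527/3 - (1/6)Q = 433/9 + (2/9)Q gives Q* = 328 and P* = 121.
With the rebate, buyers effectively pay Pb = Ps − 42, where Ps is the price sellers receive.
On the curves, Pb = 527/3 - (1/6)Q and Ps = 433/9 + (2/9)Q; the wedge Ps − Pb = 42 gives 433/9 + (2/9)Q − (527/3 - (1/6)Q) = 42, so Q' = 436.
Then Pb = 527/3 − (1/6)·436 = 103 and Ps = 433/9 + (2/9)·436 = 145.
The subsidy expands output by 436 − 328 = 108 past the efficient level; on those units the gap between marginal cost and willingness to pay runs from 0 up to 42.
DWL = ½ × 42 × 108 = 2268.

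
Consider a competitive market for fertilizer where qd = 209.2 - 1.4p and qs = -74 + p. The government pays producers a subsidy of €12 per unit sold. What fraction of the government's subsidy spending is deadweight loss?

DWL / government spending = 7/102

Pre-subsidy: 209.2 - 1.4p = -74 + p gives p* = 118, q* = 44.
With the subsidy, sellers receive ps = pb + 12 for each unit, where pb is the price buyers pay.
Supply in terms of pb becomes qs = -74 + 1(pb + 12) = -62 + pb. Setting this equal to demand: 209.2 - 1.4pb = -62 + pb, so pb = 113.
Sellers receive ps = 113 + 12 = 125; q' = 209.2 − 1.4·113 = 51.
ΔCS = ½(44 + 51)(118 − 113) = 237.5; ΔPS = ½(44 + 51)(125 − 118) = 332.5.
Government spending = 12 × 51 = 612.
DWL = ½ × 12 × (51 − 44) = 42; fraction = 42 / 612 = 7/102.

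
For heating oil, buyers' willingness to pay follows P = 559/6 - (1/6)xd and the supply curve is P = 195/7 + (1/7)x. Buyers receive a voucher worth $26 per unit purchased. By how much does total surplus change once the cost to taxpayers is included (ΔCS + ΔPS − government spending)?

Pre-subsidy: 559/6 - (1/6)x = 195/7 + (1/7)x gives x* = 211 and P* = 58.
With the rebate, buyers effectively pay Pb = Ps − 26, where Ps is the price sellers receive.
On the curves, Pb = 559/6 - (1/6)x and Ps = 195/7 + (1/7)x; the wedge Ps − Pb = 26 gives 195/7 + (1/7)x − (559/6 - (1/6)x) = 26, so x' = 295.
Then Pb = 559/6 − (1/6)·295 = 44 and Ps = 195/7 + (1/7)·295 = 70.
ΔCS = ½(211 + 295)(58 − 44) = 3542; ΔPS = ½(211 + 295)(70 − 58) = 3036.
Government spending = 26 × 295 = 7670.
Net change = 3542 + 3036 − 7670 = -1092. The loss equals the DWL triangle ½·26·84.

Net change in total surplus = -$1092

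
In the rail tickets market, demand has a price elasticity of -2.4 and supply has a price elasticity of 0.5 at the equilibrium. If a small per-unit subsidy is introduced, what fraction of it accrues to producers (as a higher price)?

For a small subsidy around the equilibrium, the benefit split depends on the relative slopes, which at a point are proportional to the elasticities.
Buyer share = εs/(εs + |εd|) = 0.5/(0.5 + 2.4) = 5/29; seller share = |εd|/(εs + |εd|) = 24/29.
So producers capture 24/29 of the subsidy.

Producer share = 24/29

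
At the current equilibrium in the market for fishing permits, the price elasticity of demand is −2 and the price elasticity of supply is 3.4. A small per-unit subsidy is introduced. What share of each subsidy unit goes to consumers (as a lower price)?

For a small subsidy around the equilibrium, the benefit split depends on the relative slopes, which at a point are proportional to the elasticities.
Buyer share = εs/(εs + |εd|) = 3.4/(3.4 + 2) = 17/27; seller share = |εd|/(εs + |εd|) = 10/27.

Consumer share = 17/27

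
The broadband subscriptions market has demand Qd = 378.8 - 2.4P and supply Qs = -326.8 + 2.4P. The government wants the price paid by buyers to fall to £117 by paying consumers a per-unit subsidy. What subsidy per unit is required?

At a buyer price of 117, quantity demanded is 378.8 − 2.4·117 = 98.
Sellers supply 98 only when they receive Ps with -326.8 + 2.4·Ps = 98, i.e. Ps = 177.
s = Ps − Pb = 177 − 117 = 60.

Required subsidy s = £60 per unit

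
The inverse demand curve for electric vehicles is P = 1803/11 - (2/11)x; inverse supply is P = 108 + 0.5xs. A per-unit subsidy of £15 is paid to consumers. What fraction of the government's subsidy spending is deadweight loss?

Pre-subsidy: 1803/11 - (2/11)x = 108 + 0.5x gives x* = 82 and P* = 149.
With the rebate, buyers effectively pay Pb = Ps − 15, where Ps is the price sellers receive.
On the curves, Pb = 1803/11 - (2/11)x and Ps = 108 + 0.5x; the wedge Ps − Pb = 15 gives 108 + 0.5x − (1803/11 - (2/11)x) = 15, so x' = 104.
Then Pb = 1803/11 − (2/11)·104 = 145 and Ps = 108 + 0.5·104 = 160.
ΔCS = ½(82 + 104)(149 − 145) = 372; ΔPS = ½(82 + 104)(160 − 149) = 1023.
Government spending = 15 × 104 = 1560.
DWL = ½ × 15 × (104 − 82) = 165; fraction = 165 / 1560 = 11/104.

DWL / government spending = 11/104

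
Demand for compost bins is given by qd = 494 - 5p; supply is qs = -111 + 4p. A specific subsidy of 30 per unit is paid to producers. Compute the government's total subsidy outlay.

Government cost = 20210/3

Pre-subsidy: 494 - 5p = -111 + 4p gives p* = 605/9, q* = 1421/9.
With the subsidy, sellers receive ps = pb + 30 for each unit, where pb is the price buyers pay.
Supply in terms of pb becomes qs = -111 + 4(pb + 30) = 9 + 4pb. Setting this equal to demand: 494 - 5pb = 9 + 4pb, so pb = 485/9.
Sellers receive ps = 485/9 + 30 = 755/9; q' = 494 − 5·(485/9) = 2021/9.
Government outlay = subsidy × quantity = 30 × 2021/9 = 20210/3.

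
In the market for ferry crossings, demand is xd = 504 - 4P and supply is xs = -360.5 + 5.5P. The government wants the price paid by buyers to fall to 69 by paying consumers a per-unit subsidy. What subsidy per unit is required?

At a buyer price of 69, quantity demanded is 504 − 4·69 = 228.
Sellers supply 228 only when they receive Ps with -360.5 + 5.5·Ps = 228, i.e. Ps = 107.
s = Ps − Pb = 107 − 69 = 38.

Required subsidy s = 38 per unit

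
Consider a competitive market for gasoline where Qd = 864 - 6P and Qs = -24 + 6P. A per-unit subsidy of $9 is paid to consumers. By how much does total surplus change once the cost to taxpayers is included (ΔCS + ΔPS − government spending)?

Net change in total surplus = -$121.5

Pre-subsidy: 864 - 6P = -24 + 6P gives P* = 74, Q* = 420.
With the rebate, buyers effectively pay Pb = Ps − 9, where Ps is the price sellers receive.
Demand in terms of Ps becomes Qd = 864 − 6(Ps − 9) = 918 - 6Ps. Setting this equal to supply: 918 - 6Ps = -24 + 6Ps, so Ps = 78.5.
Buyers pay Pb = 78.5 − 9 = 69.5; Q' = -24 + 6·78.5 = 447.
ΔCS = ½(420 + 447)(74 − 69.5) = 1950.75; ΔPS = ½(420 + 447)(78.5 − 74) = 1950.75.
Government spending = 9 × 447 = 4023.
Net change = 1950.75 + 1950.75 − 4023 = -121.5. The loss equals the DWL triangle ½·9·27.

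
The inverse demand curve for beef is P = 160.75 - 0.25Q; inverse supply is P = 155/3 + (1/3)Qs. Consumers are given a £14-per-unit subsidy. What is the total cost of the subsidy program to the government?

Pre-subsidy: 160.75 - 0.25Q = 155/3 + (1/3)Q gives Q* = 187 and P* = 114.
With the rebate, buyers effectively pay Pb = Ps − 14, where Ps is the price sellers receive.
On the curves, Pb = 160.75 - 0.25Q and Ps = 155/3 + (1/3)Q; the wedge Ps − Pb = 14 gives 155/3 + (1/3)Q − (160.75 - 0.25Q) = 14, so Q' = 211.
Then Pb = 160.75 − 0.25·211 = 108 and Ps = 155/3 + (1/3)·211 = 122.
Government outlay = subsidy × quantity = 14 × 211 = 2954.

Government cost = £2954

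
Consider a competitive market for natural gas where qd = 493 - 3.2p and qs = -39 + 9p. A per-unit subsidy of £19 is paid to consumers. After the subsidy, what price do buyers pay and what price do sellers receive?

Pre-subsidy: 493 - 3.2p = -39 + 9p gives p* = 2660/61, q* = 21561/61.
With the rebate, buyers effectively pay pb = ps − 19, where ps is the price sellers receive.
Demand in terms of ps becomes qd = 493 − 3.2(ps − 19) = 553.8 - 3.2ps. Setting this equal to supply: 553.8 - 3.2ps = -39 + 9ps, so ps = 2964/61.
Buyers pay pb = 2964/61 − 19 = 1805/61; q' = -39 + 9·(2964/61) = 24297/61.

Buyers pay 1805/61; sellers receive 2964/61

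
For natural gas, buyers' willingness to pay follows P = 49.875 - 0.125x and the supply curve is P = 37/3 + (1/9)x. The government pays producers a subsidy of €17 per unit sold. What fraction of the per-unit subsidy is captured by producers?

Pre-subsidy: 49.875 - 0.125x = 37/3 + (1/9)x gives x* = 159 and P* = 30.
With the subsidy, sellers receive Ps = Pb + 17 for each unit, where Pb is the price buyers pay.
On the curves, Pb = 49.875 - 0.125x and Ps = 37/3 + (1/9)x; the wedge Ps − Pb = 17 gives 37/3 + (1/9)x − (49.875 - 0.125x) = 17, so x' = 231.
Then Pb = 49.875 − 0.125·231 = 21 and Ps = 37/3 + (1/9)·231 = 38.
Buyers' price falls by P* − Pb = 30 − 21 = 9; sellers' price rises by Ps − P* = 38 − 30 = 8.
So producers capture 8/17 = 8/17 of each unit of subsidy.

Producer share = 8/17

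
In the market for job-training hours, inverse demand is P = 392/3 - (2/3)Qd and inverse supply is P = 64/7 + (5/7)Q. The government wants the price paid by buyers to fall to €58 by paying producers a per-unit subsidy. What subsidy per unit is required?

Required subsidy s = €29 per unit

At a buyer price of 58, quantity demanded is 196 − 1.5·58 = 109.
Sellers supply 109 only when they receive Ps = 64/7 + (5/7)·109 = 87.
s = Ps − Pb = 87 − 58 = 29.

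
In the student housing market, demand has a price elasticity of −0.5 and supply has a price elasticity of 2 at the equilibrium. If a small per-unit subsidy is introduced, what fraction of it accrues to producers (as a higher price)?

For a small subsidy around the equilibrium, the benefit split depends on the relative slopes, which at a point are proportional to the elasticities.
Buyer share = εs/(εs + |εd|) = 2/(2 + 0.5) = 0.8; seller share = |εd|/(εs + |εd|) = 0.2.
So producers capture 0.2 of the subsidy.

Producer share = 0.2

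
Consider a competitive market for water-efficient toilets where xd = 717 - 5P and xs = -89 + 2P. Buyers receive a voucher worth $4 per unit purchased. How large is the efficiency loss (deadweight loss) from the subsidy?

Deadweight loss = 80/7

Pre-subsidy: 717 - 5P = -89 + 2P gives P* = 806/7, x* = 989/7.
With the rebate, buyers effectively pay Pb = Ps − 4, where Ps is the price sellers receive.
Demand in terms of Ps becomes xd = 717 − 5(Ps − 4) = 737 - 5Ps. Setting this equal to supply: 737 - 5Ps = -89 + 2Ps, so Ps = 118.
Buyers pay Pb = 118 − 4 = 114; x' = -89 + 2·118 = 147.
The subsidy expands output by 147 − 989/7 = 40/7 past the efficient level; on those units the gap between marginal cost and willingness to pay runs from 0 up to 4.
DWL = ½ × 4 × 40/7 = 80/7.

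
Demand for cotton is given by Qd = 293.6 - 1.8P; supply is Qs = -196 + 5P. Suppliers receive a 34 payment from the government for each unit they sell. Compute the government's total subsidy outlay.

Government cost = 7106

Pre-subsidy: 293.6 - 1.8P = -196 + 5P gives P* = 72, Q* = 164.
With the subsidy, sellers receive Ps = Pb + 34 for each unit, where Pb is the price buyers pay.
Supply in terms of Pb becomes Qs = -196 + 5(Pb + 34) = -26 + 5Pb. Setting this equal to demand: 293.6 - 1.8Pb = -26 + 5Pb, so Pb = 47.
Sellers receive Ps = 47 + 34 = 81; Q' = 293.6 − 1.8·47 = 209.
Government outlay = subsidy × quantity = 34 × 209 = 7106.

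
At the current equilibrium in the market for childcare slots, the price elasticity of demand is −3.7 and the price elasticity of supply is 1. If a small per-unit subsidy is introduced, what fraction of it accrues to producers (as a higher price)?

For a small subsidy around the equilibrium, the benefit split depends on the relative slopes, which at a point are proportional to the elasticities.
Buyer share = εs/(εs + |εd|) = 1/(1 + 3.7) = 10/47; seller share = |εd|/(εs + |εd|) = 37/47.
So producers capture 37/47 of the subsidy.

Producer share = 37/47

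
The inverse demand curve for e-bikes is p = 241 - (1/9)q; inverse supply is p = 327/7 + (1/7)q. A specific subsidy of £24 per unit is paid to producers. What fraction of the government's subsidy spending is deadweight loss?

DWL / government spending = 21/382

Pre-subsidy: 241 - (1/9)q = 327/7 + (1/7)q gives q* = 765 and p* = 156.
With the subsidy, sellers receive ps = pb + 24 for each unit, where pb is the price buyers pay.
On the curves, pb = 241 - (1/9)q and ps = 327/7 + (1/7)q; the wedge ps − pb = 24 gives 327/7 + (1/7)q − (241 - (1/9)q) = 24, so q' = 859.5.
Then pb = 241 − (1/9)·859.5 = 145.5 and ps = 327/7 + (1/7)·859.5 = 169.5.
ΔCS = ½(765 + 859.5)(156 − 145.5) = 8528.625; ΔPS = ½(765 + 859.5)(169.5 − 156) = 10965.375.
Government spending = 24 × 859.5 = 20628.
DWL = ½ × 24 × (859.5 − 765) = 1134; fraction = 1134 / 20628 = 21/382.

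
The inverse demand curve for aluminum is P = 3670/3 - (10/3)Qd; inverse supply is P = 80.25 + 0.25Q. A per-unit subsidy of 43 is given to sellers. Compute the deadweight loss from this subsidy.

Deadweight loss = 258

Pre-subsidy: 3670/3 - (10/3)Q = 80.25 + 0.25Q gives Q* = 319 and P* = 160.
With the subsidy, sellers receive Ps = Pb + 43 for each unit, where Pb is the price buyers pay.
On the curves, Pb = 3670/3 - (10/3)Q and Ps = 80.25 + 0.25Q; the wedge Ps − Pb = 43 gives 80.25 + 0.25Q − (3670/3 - (10/3)Q) = 43, so Q' = 331.
Then Pb = 3670/3 − (10/3)·331 = 120 and Ps = 80.25 + 0.25·331 = 163.
The subsidy expands output by 331 − 319 = 12 past the efficient level; on those units the gap between marginal cost and willingness to pay runs from 0 up to 43.
DWL = ½ × 43 × 12 = 258.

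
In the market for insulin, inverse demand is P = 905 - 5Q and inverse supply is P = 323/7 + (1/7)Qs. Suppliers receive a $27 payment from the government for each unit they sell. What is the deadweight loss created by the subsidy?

Deadweight loss = $70.875

Pre-subsidy: 905 - 5Q = 323/7 + (1/7)Q gives Q* = 167 and P* = 70.
With the subsidy, sellers receive Ps = Pb + 27 for each unit, where Pb is the price buyers pay.
On the curves, Pb = 905 - 5Q and Ps = 323/7 + (1/7)Q; the wedge Ps − Pb = 27 gives 323/7 + (1/7)Q − (905 - 5Q) = 27, so Q' = 172.25.
Then Pb = 905 − 5·172.25 = 43.75 and Ps = 323/7 + (1/7)·172.25 = 70.75.
The subsidy expands output by 172.25 − 167 = 5.25 past the efficient level; on those units the gap between marginal cost and willingness to pay runs from 0 up to 27.
DWL = ½ × 27 × 5.25 = 70.875.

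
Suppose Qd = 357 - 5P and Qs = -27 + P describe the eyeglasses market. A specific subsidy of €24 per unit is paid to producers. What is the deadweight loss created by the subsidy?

Pre-subsidy: 357 - 5P = -27 + P gives P* = 64, Q* = 37.
With the subsidy, sellers receive Ps = Pb + 24 for each unit, where Pb is the price buyers pay.
Supply in terms of Pb becomes Qs = -27 + 1(Pb + 24) = -3 + Pb. Setting this equal to demand: 357 - 5Pb = -3 + Pb, so Pb = 60.
Sellers receive Ps = 60 + 24 = 84; Q' = 357 − 5·60 = 57.
The subsidy expands output by 57 − 37 = 20 past the efficient level; on those units the gap between marginal cost and willingness to pay runs from 0 up to 24.
DWL = ½ × 24 × 20 = 240.

Deadweight loss = €240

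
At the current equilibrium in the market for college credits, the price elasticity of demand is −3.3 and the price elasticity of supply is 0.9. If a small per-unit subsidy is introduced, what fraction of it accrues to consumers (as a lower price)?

Consumer share = 3/14

For a small subsidy around the equilibrium, the benefit split depends on the relative slopes, which at a point are proportional to the elasticities.
Buyer share = εs/(εs + |εd|) = 0.9/(0.9 + 3.3) = 3/14; seller share = |εd|/(εs + |εd|) = 11/14.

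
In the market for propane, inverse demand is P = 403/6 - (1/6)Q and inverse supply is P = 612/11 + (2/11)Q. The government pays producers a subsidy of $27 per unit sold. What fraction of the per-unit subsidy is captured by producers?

Pre-subsidy: 403/6 - (1/6)Q = 612/11 + (2/11)Q gives Q* = 761/23 and P* = 1418/23.
With the subsidy, sellers receive Ps = Pb + 27 for each unit, where Pb is the price buyers pay.
On the curves, Pb = 403/6 - (1/6)Q and Ps = 612/11 + (2/11)Q; the wedge Ps − Pb = 27 gives 612/11 + (2/11)Q − (403/6 - (1/6)Q) = 27, so Q' = 2543/23.
Then Pb = 403/6 − (1/6)·(2543/23) = 1121/23 and Ps = 612/11 + (2/11)·(2543/23) = 1742/23.
Buyers' price falls by P* − Pb = 1418/23 − 1121/23 = 297/23; sellers' price rises by Ps − P* = 1742/23 − 1418/23 = 324/23.
So producers capture (324/23)/27 = 12/23 of each unit of subsidy.

Producer share = 12/23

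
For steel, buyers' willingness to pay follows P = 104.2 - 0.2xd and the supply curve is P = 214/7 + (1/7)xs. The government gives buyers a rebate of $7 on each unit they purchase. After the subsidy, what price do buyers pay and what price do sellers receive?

Pre-subsidy: 104.2 - 0.2x = 214/7 + (1/7)x gives x* = 214.75 and P* = 61.25.
With the rebate, buyers effectively pay Pb = Ps − 7, where Ps is the price sellers receive.
On the curves, Pb = 104.2 - 0.2x and Ps = 214/7 + (1/7)x; the wedge Ps − Pb = 7 gives 214/7 + (1/7)x − (104.2 - 0.2x) = 7, so x' = 1411/6.
Then Pb = 104.2 − 0.2·(1411/6) = 343/6 and Ps = 214/7 + (1/7)·(1411/6) = 385/6.

Buyers pay 343/6; sellers receive 385/6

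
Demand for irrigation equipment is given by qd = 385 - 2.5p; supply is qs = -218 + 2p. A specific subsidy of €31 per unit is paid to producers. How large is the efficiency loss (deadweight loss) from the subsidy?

Deadweight loss = 4805/9

Pre-subsidy: 385 - 2.5p = -218 + 2p gives p* = 134, q* = 50.
With the subsidy, sellers receive ps = pb + 31 for each unit, where pb is the price buyers pay.
Supply in terms of pb becomes qs = -218 + 2(pb + 31) = -156 + 2pb. Setting this equal to demand: 385 - 2.5pb = -156 + 2pb, so pb = 1082/9.
Sellers receive ps = 1082/9 + 31 = 1361/9; q' = 385 − 2.5·(1082/9) = 760/9.
The subsidy expands output by 760/9 − 50 = 310/9 past the efficient level; on those units the gap between marginal cost and willingness to pay runs from 0 up to 31.
DWL = ½ × 31 × 310/9 = 4805/9.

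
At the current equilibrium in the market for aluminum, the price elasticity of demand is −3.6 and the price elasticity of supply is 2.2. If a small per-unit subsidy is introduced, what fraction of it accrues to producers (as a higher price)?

For a small subsidy around the equilibrium, the benefit split depends on the relative slopes, which at a point are proportional to the elasticities.
Buyer share = εs/(εs + |εd|) = 2.2/(2.2 + 3.6) = 11/29; seller share = |εd|/(εs + |εd|) = 18/29.
So producers capture 18/29 of the subsidy.

Producer share = 18/29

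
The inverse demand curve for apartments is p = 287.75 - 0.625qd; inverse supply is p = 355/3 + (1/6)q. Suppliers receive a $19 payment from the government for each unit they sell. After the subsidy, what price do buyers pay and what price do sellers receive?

Pre-subsidy: 287.75 - 0.625q = 355/3 + (1/6)q gives q* = 214 and p* = 154.
With the subsidy, sellers receive ps = pb + 19 for each unit, where pb is the price buyers pay.
On the curves, pb = 287.75 - 0.625q and ps = 355/3 + (1/6)q; the wedge ps − pb = 19 gives 355/3 + (1/6)q − (287.75 - 0.625q) = 19, so q' = 238.
Then pb = 287.75 − 0.625·238 = 139 and ps = 355/3 + (1/6)·238 = 158.

Buyers pay $139; sellers receive $158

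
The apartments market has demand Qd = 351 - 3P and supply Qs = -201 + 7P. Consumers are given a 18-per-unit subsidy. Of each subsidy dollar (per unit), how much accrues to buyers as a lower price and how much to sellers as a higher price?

Pre-subsidy: 351 - 3P = -201 + 7P gives P* = 55.2, Q* = 185.4.
With the rebate, buyers effectively pay Pb = Ps − 18, where Ps is the price sellers receive.
Demand in terms of Ps becomes Qd = 351 − 3(Ps − 18) = 405 - 3Ps. Setting this equal to supply: 405 - 3Ps = -201 + 7Ps, so Ps = 60.6.
Buyers pay Pb = 60.6 − 18 = 42.6; Q' = -201 + 7·60.6 = 223.2.
Buyers' price falls by P* − Pb = 55.2 − 42.6 = 12.6; sellers' price rises by Ps − P* = 60.6 − 55.2 = 5.4.

Buyers gain 12.6 per unit; sellers gain 5.4 per unit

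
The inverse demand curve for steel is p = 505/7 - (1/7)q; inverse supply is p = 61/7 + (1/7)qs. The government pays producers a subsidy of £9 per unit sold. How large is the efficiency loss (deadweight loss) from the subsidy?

Pre-subsidy: 505/7 - (1/7)q = 61/7 + (1/7)q gives q* = 222 and p* = 283/7.
With the subsidy, sellers receive ps = pb + 9 for each unit, where pb is the price buyers pay.
On the curves, pb = 505/7 - (1/7)q and ps = 61/7 + (1/7)q; the wedge ps − pb = 9 gives 61/7 + (1/7)q − (505/7 - (1/7)q) = 9, so q' = 253.5.
Then pb = 505/7 − (1/7)·253.5 = 503/14 and ps = 61/7 + (1/7)·253.5 = 629/14.
The subsidy expands output by 253.5 − 222 = 31.5 past the efficient level; on those units the gap between marginal cost and willingness to pay runs from 0 up to 9.
DWL = ½ × 9 × 31.5 = 141.75.

Deadweight loss = £141.75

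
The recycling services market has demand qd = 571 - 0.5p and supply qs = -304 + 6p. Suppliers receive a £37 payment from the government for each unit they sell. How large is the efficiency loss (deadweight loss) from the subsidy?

Pre-subsidy: 571 - 0.5p = -304 + 6p gives p* = 1750/13, q* = 6548/13.
With the subsidy, sellers receive ps = pb + 37 for each unit, where pb is the price buyers pay.
Supply in terms of pb becomes qs = -304 + 6(pb + 37) = -82 + 6pb. Setting this equal to demand: 571 - 0.5pb = -82 + 6pb, so pb = 1306/13.
Sellers receive ps = 1306/13 + 37 = 1787/13; q' = 571 − 0.5·(1306/13) = 6770/13.
The subsidy expands output by 6770/13 − 6548/13 = 222/13 past the efficient level; on those units the gap between marginal cost and willingness to pay runs from 0 up to 37.
DWL = ½ × 37 × 222/13 = 4107/13.

Deadweight loss = 4107/13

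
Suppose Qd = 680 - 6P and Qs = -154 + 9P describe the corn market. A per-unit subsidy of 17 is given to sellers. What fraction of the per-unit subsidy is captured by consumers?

Consumer share = 0.6

Pre-subsidy: 680 - 6P = -154 + 9P gives P* = 55.6, Q* = 346.4.
With the subsidy, sellers receive Ps = Pb + 17 for each unit, where Pb is the price buyers pay.
Supply in terms of Pb becomes Qs = -154 + 9(Pb + 17) = -1 + 9Pb. Setting this equal to demand: 680 - 6Pb = -1 + 9Pb, so Pb = 45.4.
Sellers receive Ps = 45.4 + 17 = 62.4; Q' = 680 − 6·45.4 = 407.6.
Buyers' price falls by P* − Pb = 55.6 − 45.4 = 10.2; sellers' price rises by Ps − P* = 62.4 − 55.6 = 6.8.
So consumers capture 10.2/17 = 0.6 of each unit of subsidy.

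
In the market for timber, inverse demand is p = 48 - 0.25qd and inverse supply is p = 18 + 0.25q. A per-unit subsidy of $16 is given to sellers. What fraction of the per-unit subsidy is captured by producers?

Producer share = 0.5

Pre-subsidy: 48 - 0.25q = 18 + 0.25q gives q* = 60 and p* = 33.
With the subsidy, sellers receive ps = pb + 16 for each unit, where pb is the price buyers pay.
On the curves, pb = 48 - 0.25q and ps = 18 + 0.25q; the wedge ps − pb = 16 gives 18 + 0.25q − (48 - 0.25q) = 16, so q' = 92.
Then pb = 48 − 0.25·92 = 25 and ps = 18 + 0.25·92 = 41.
Buyers' price falls by p* − pb = 33 − 25 = 8; sellers' price rises by ps − p* = 41 − 33 = 8.
So producers capture 8/16 = 0.5 of each unit of subsidy.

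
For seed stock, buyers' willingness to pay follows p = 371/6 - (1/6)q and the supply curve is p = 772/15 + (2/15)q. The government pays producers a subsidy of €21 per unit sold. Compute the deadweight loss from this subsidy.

Pre-subsidy: 371/6 - (1/6)q = 772/15 + (2/15)q gives q* = 311/9 and p* = 1514/27.
With the subsidy, sellers receive ps = pb + 21 for each unit, where pb is the price buyers pay.
On the curves, pb = 371/6 - (1/6)q and ps = 772/15 + (2/15)q; the wedge ps − pb = 21 gives 772/15 + (2/15)q − (371/6 - (1/6)q) = 21, so q' = 941/9.
Then pb = 371/6 − (1/6)·(941/9) = 1199/27 and ps = 772/15 + (2/15)·(941/9) = 1766/27.
The subsidy expands output by 941/9 − 311/9 = 70 past the efficient level; on those units the gap between marginal cost and willingness to pay runs from 0 up to 21.
DWL = ½ × 21 × 70 = 735.

Deadweight loss = €735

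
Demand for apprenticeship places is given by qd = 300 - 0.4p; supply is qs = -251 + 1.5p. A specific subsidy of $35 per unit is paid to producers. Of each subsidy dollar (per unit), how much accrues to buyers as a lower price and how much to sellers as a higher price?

Buyers gain 525/19 per unit; sellers gain 140/19 per unit

Pre-subsidy: 300 - 0.4p = -251 + 1.5p gives p* = 290, q* = 184.
With the subsidy, sellers receive ps = pb + 35 for each unit, where pb is the price buyers pay.
Supply in terms of pb becomes qs = -251 + 1.5(pb + 35) = -198.5 + 1.5pb. Setting this equal to demand: 300 - 0.4pb = -198.5 + 1.5pb, so pb = 4985/19.
Sellers receive ps = 4985/19 + 35 = 5650/19; q' = 300 − 0.4·(4985/19) = 3706/19.
Buyers' price falls by p* − pb = 290 − 4985/19 = 525/19; sellers' price rises by ps − p* = 5650/19 − 290 = 140/19.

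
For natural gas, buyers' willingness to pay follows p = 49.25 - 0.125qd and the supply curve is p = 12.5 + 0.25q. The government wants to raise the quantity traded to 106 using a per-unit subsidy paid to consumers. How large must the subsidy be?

Required subsidy s = 3 per unit

At q = 106, from the demand curve buyers pay pb = 49.25 − 0.125·106 = 36; from the supply curve sellers need ps = 12.5 + 0.25·106 = 39.
The subsidy must fill the gap: s = ps − pb = 39 − 36 = 3.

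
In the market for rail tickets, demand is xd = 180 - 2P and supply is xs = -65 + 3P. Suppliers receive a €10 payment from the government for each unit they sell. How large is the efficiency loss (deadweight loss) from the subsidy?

Deadweight loss = €60

Pre-subsidy: 180 - 2P = -65 + 3P gives P* = 49, x* = 82.
With the subsidy, sellers receive Ps = Pb + 10 for each unit, where Pb is the price buyers pay.
Supply in terms of Pb becomes xs = -65 + 3(Pb + 10) = -35 + 3Pb. Setting this equal to demand: 180 - 2Pb = -35 + 3Pb, so Pb = 43.
Sellers receive Ps = 43 + 10 = 53; x' = 180 − 2·43 = 94.
The subsidy expands output by 94 − 82 = 12 past the efficient level; on those units the gap between marginal cost and willingness to pay runs from 0 up to 10.
DWL = ½ × 10 × 12 = 60.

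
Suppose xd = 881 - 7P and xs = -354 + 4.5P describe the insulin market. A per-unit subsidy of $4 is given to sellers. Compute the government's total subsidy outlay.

Pre-subsidy: 881 - 7P = -354 + 4.5P gives P* = 2470/23, x* = 2973/23.
With the subsidy, sellers receive Ps = Pb + 4 for each unit, where Pb is the price buyers pay.
Supply in terms of Pb becomes xs = -354 + 4.5(Pb + 4) = -336 + 4.5Pb. Setting this equal to demand: 881 - 7Pb = -336 + 4.5Pb, so Pb = 2434/23.
Sellers receive Ps = 2434/23 + 4 = 2526/23; x' = 881 − 7·(2434/23) = 3225/23.
Government outlay = subsidy × quantity = 4 × 3225/23 = 12900/23.

Government cost = 12900/23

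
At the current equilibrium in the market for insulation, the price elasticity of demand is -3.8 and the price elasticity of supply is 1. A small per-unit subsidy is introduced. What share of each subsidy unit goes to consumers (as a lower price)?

Consumer share = 5/24

For a small subsidy around the equilibrium, the benefit split depends on the relative slopes, which at a point are proportional to the elasticities.
Buyer share = εs/(εs + |εd|) = 1/(1 + 3.8) = 5/24; seller share = |εd|/(εs + |εd|) = 19/24.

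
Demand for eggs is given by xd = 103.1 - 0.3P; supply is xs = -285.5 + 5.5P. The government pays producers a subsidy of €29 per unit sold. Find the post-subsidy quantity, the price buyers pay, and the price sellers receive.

x' = 91.25; buyers pay €39.5; sellers receive €68.5

Pre-subsidy: 103.1 - 0.3P = -285.5 + 5.5P gives P* = 67, x* = 83.
With the subsidy, sellers receive Ps = Pb + 29 for each unit, where Pb is the price buyers pay.
Supply in terms of Pb becomes xs = -285.5 + 5.5(Pb + 29) = -126 + 5.5Pb. Setting this equal to demand: 103.1 - 0.3Pb = -126 + 5.5Pb, so Pb = 39.5.
Sellers receive Ps = 39.5 + 29 = 68.5; x' = 103.1 − 0.3·39.5 = 91.25.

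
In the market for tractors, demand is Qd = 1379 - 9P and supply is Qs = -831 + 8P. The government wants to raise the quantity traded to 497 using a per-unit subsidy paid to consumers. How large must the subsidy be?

At Q = 497, invert demand for the buyer price: Pb = (1379 − 497)/9 = 98; invert supply for the seller price: Ps = (497 − (-831))/8 = 166.
The subsidy must fill the gap: s = Ps − Pb = 166 − 98 = 68.

Required subsidy s = 68 per unit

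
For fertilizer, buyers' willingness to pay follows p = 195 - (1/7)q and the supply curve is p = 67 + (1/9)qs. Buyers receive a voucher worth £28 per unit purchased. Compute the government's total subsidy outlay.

Pre-subsidy: 195 - (1/7)q = 67 + (1/9)q gives q* = 504 and p* = 123.
With the rebate, buyers effectively pay pb = ps − 28, where ps is the price sellers receive.
On the curves, pb = 195 - (1/7)q and ps = 67 + (1/9)q; the wedge ps − pb = 28 gives 67 + (1/9)q − (195 - (1/7)q) = 28, so q' = 614.25.
Then pb = 195 − (1/7)·614.25 = 107.25 and ps = 67 + (1/9)·614.25 = 135.25.
Government outlay = subsidy × quantity = 28 × 614.25 = 17199.

Government cost = £17199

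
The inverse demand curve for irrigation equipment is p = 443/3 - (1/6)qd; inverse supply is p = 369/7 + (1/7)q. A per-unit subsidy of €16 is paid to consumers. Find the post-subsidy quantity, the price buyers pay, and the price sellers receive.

q' = 4660/13; buyers pay 1143/13; sellers receive 1351/13

Pre-subsidy: 443/3 - (1/6)q = 369/7 + (1/7)q gives q* = 3988/13 and p* = 1255/13.
With the rebate, buyers effectively pay pb = ps − 16, where ps is the price sellers receive.
On the curves, pb = 443/3 - (1/6)q and ps = 369/7 + (1/7)q; the wedge ps − pb = 16 gives 369/7 + (1/7)q − (443/3 - (1/6)q) = 16, so q' = 4660/13.
Then pb = 443/3 − (1/6)·(4660/13) = 1143/13 and ps = 369/7 + (1/7)·(4660/13) = 1351/13.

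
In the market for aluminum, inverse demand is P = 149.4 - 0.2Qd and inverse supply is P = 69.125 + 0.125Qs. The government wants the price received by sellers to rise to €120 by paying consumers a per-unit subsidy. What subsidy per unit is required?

At a seller price of 120, quantity supplied is -553 + 8·120 = 407.
Buyers absorb 407 only when they pay Pb = 149.4 − 0.2·407 = 68.
s = Ps − Pb = 120 − 68 = 52.

Required subsidy s = €52 per unit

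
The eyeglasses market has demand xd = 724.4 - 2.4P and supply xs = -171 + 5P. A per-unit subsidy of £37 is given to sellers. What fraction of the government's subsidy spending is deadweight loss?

DWL / government spending = 15/247

Pre-subsidy: 724.4 - 2.4P = -171 + 5P gives P* = 121, x* = 434.
With the subsidy, sellers receive Ps = Pb + 37 for each unit, where Pb is the price buyers pay.
Supply in terms of Pb becomes xs = -171 + 5(Pb + 37) = 14 + 5Pb. Setting this equal to demand: 724.4 - 2.4Pb = 14 + 5Pb, so Pb = 96.
Sellers receive Ps = 96 + 37 = 133; x' = 724.4 − 2.4·96 = 494.
ΔCS = ½(434 + 494)(121 − 96) = 11600; ΔPS = ½(434 + 494)(133 − 121) = 5568.
Government spending = 37 × 494 = 18278.
DWL = ½ × 37 × (494 − 434) = 1110; fraction = 1110 / 18278 = 15/247.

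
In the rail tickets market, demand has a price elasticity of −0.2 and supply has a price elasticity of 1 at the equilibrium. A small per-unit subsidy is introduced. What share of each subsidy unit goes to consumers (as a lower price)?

For a small subsidy around the equilibrium, the benefit split depends on the relative slopes, which at a point are proportional to the elasticities.
Buyer share = εs/(εs + |εd|) = 1/(1 + 0.2) = 5/6; seller share = |εd|/(εs + |εd|) = 1/6.

Consumer share = 5/6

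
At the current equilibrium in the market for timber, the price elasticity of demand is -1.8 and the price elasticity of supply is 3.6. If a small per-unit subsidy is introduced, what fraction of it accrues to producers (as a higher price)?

Producer share = 1/3

For a small subsidy around the equilibrium, the benefit split depends on the relative slopes, which at a point are proportional to the elasticities.
Buyer share = εs/(εs + |εd|) = 3.6/(3.6 + 1.8) = 2/3; seller share = |εd|/(εs + |εd|) = 1/3.
So producers capture 1/3 of the subsidy.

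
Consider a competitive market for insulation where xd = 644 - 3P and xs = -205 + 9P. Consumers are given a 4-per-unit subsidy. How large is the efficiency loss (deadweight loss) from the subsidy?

Pre-subsidy: 644 - 3P = -205 + 9P gives P* = 70.75, x* = 431.75.
With the rebate, buyers effectively pay Pb = Ps − 4, where Ps is the price sellers receive.
Demand in terms of Ps becomes xd = 644 − 3(Ps − 4) = 656 - 3Ps. Setting this equal to supply: 656 - 3Ps = -205 + 9Ps, so Ps = 71.75.
Buyers pay Pb = 71.75 − 4 = 67.75; x' = -205 + 9·71.75 = 440.75.
The subsidy expands output by 440.75 − 431.75 = 9 past the efficient level; on those units the gap between marginal cost and willingness to pay runs from 0 up to 4.
DWL = ½ × 4 × 9 = 18.

Deadweight loss = 18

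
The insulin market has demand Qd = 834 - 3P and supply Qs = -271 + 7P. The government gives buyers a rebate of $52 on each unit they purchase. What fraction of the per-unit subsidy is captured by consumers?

Consumer share = 0.7

Pre-subsidy: 834 - 3P = -271 + 7P gives P* = 110.5, Q* = 502.5.
With the rebate, buyers effectively pay Pb = Ps − 52, where Ps is the price sellers receive.
Demand in terms of Ps becomes Qd = 834 − 3(Ps − 52) = 990 - 3Ps. Setting this equal to supply: 990 - 3Ps = -271 + 7Ps, so Ps = 126.1.
Buyers pay Pb = 126.1 − 52 = 74.1; Q' = -271 + 7·126.1 = 611.7.
Buyers' price falls by P* − Pb = 110.5 − 74.1 = 36.4; sellers' price rises by Ps − P* = 126.1 − 110.5 = 15.6.
So consumers capture 36.4/52 = 0.7 of each unit of subsidy.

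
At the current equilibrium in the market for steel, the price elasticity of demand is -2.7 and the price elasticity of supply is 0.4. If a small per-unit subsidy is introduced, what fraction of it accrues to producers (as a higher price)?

Producer share = 27/31

For a small subsidy around the equilibrium, the benefit split depends on the relative slopes, which at a point are proportional to the elasticities.
Buyer share = εs/(εs + |εd|) = 0.4/(0.4 + 2.7) = 4/31; seller share = |εd|/(εs + |εd|) = 27/31.
So producers capture 27/31 of the subsidy.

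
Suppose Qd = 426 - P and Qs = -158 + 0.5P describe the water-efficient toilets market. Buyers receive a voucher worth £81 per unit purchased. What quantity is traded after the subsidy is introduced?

Pre-subsidy: 426 - P = -158 + 0.5P gives P* = 1168/3, Q* = 110/3.
With the rebate, buyers effectively pay Pb = Ps − 81, where Ps is the price sellers receive.
Demand in terms of Ps becomes Qd = 426 − 1(Ps − 81) = 507 - Ps. Setting this equal to supply: 507 - Ps = -158 + 0.5Ps, so Ps = 1330/3.
Buyers pay Pb = 1330/3 − 81 = 1087/3; Q' = -158 + 0.5·(1330/3) = 191/3.

Q' = 191/3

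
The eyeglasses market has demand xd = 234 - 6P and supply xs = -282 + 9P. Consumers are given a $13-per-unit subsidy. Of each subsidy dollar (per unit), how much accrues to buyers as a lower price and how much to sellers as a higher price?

Buyers gain $7.8 per unit; sellers gain $5.2 per unit

Pre-subsidy: 234 - 6P = -282 + 9P gives P* = 34.4, x* = 27.6.
With the rebate, buyers effectively pay Pb = Ps − 13, where Ps is the price sellers receive.
Demand in terms of Ps becomes xd = 234 − 6(Ps − 13) = 312 - 6Ps. Setting this equal to supply: 312 - 6Ps = -282 + 9Ps, so Ps = 39.6.
Buyers pay Pb = 39.6 − 13 = 26.6; x' = -282 + 9·39.6 = 74.4.
Buyers' price falls by P* − Pb = 34.4 − 26.6 = 7.8; sellers' price rises by Ps − P* = 39.6 − 34.4 = 5.2.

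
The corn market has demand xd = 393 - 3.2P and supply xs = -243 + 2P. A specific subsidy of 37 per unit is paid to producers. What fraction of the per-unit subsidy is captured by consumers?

Pre-subsidy: 393 - 3.2P = -243 + 2P gives P* = 1590/13, x* = 21/13.
With the subsidy, sellers receive Ps = Pb + 37 for each unit, where Pb is the price buyers pay.
Supply in terms of Pb becomes xs = -243 + 2(Pb + 37) = -169 + 2Pb. Setting this equal to demand: 393 - 3.2Pb = -169 + 2Pb, so Pb = 1405/13.
Sellers receive Ps = 1405/13 + 37 = 1886/13; x' = 393 − 3.2·(1405/13) = 613/13.
Buyers' price falls by P* − Pb = 1590/13 − 1405/13 = 185/13; sellers' price rises by Ps − P* = 1886/13 − 1590/13 = 296/13.
So consumers capture (185/13)/37 = 5/13 of each unit of subsidy.

Consumer share = 5/13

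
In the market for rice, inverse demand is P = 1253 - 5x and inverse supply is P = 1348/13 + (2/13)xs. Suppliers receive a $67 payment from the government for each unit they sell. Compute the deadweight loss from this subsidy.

Pre-subsidy: 1253 - 5x = 1348/13 + (2/13)x gives x* = 223 and P* = 138.
With the subsidy, sellers receive Ps = Pb + 67 for each unit, where Pb is the price buyers pay.
On the curves, Pb = 1253 - 5x and Ps = 1348/13 + (2/13)x; the wedge Ps − Pb = 67 gives 1348/13 + (2/13)x − (1253 - 5x) = 67, so x' = 236.
Then Pb = 1253 − 5·236 = 73 and Ps = 1348/13 + (2/13)·236 = 140.
The subsidy expands output by 236 − 223 = 13 past the efficient level; on those units the gap between marginal cost and willingness to pay runs from 0 up to 67.
DWL = ½ × 67 × 13 = 435.5.

Deadweight loss = $435.5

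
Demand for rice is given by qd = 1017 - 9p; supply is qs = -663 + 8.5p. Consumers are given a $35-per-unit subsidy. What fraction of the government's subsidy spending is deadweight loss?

DWL / government spending = 0.25

Pre-subsidy: 1017 - 9p = -663 + 8.5p gives p* = 96, q* = 153.
With the rebate, buyers effectively pay pb = ps − 35, where ps is the price sellers receive.
Demand in terms of ps becomes qd = 1017 − 9(ps − 35) = 1332 - 9ps. Setting this equal to supply: 1332 - 9ps = -663 + 8.5ps, so ps = 114.
Buyers pay pb = 114 − 35 = 79; q' = -663 + 8.5·114 = 306.
ΔCS = ½(153 + 306)(96 − 79) = 3901.5; ΔPS = ½(153 + 306)(114 − 96) = 4131.
Government spending = 35 × 306 = 10710.
DWL = ½ × 35 × (306 − 153) = 2677.5; fraction = 2677.5 / 10710 = 0.25.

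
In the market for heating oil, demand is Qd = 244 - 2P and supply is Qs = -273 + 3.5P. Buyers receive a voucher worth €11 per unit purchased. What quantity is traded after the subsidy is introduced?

Q' = 70

Pre-subsidy: 244 - 2P = -273 + 3.5P gives P* = 94, Q* = 56.
With the rebate, buyers effectively pay Pb = Ps − 11, where Ps is the price sellers receive.
Demand in terms of Ps becomes Qd = 244 − 2(Ps − 11) = 266 - 2Ps. Setting this equal to supply: 266 - 2Ps = -273 + 3.5Ps, so Ps = 98.
Buyers pay Pb = 98 − 11 = 87; Q' = -273 + 3.5·98 = 70.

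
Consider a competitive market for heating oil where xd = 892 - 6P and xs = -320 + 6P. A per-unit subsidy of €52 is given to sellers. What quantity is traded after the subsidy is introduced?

Pre-subsidy: 892 - 6P = -320 + 6P gives P* = 101, x* = 286.
With the subsidy, sellers receive Ps = Pb + 52 for each unit, where Pb is the price buyers pay.
Supply in terms of Pb becomes xs = -320 + 6(Pb + 52) = -8 + 6Pb. Setting this equal to demand: 892 - 6Pb = -8 + 6Pb, so Pb = 75.
Sellers receive Ps = 75 + 52 = 127; x' = 892 − 6·75 = 442.

x' = 442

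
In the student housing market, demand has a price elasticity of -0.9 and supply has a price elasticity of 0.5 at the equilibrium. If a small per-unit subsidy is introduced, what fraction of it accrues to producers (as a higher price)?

For a small subsidy around the equilibrium, the benefit split depends on the relative slopes, which at a point are proportional to the elasticities.
Buyer share = εs/(εs + |εd|) = 0.5/(0.5 + 0.9) = 5/14; seller share = |εd|/(εs + |εd|) = 9/14.
So producers capture 9/14 of the subsidy.

Producer share = 9/14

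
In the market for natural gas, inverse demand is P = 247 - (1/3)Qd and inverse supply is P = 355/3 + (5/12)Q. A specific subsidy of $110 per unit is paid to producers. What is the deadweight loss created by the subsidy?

Pre-subsidy: 247 - (1/3)Q = 355/3 + (5/12)Q gives Q* = 1544/9 and P* = 5125/27.
With the subsidy, sellers receive Ps = Pb + 110 for each unit, where Pb is the price buyers pay.
On the curves, Pb = 247 - (1/3)Q and Ps = 355/3 + (5/12)Q; the wedge Ps − Pb = 110 gives 355/3 + (5/12)Q − (247 - (1/3)Q) = 110, so Q' = 2864/9.
Then Pb = 247 − (1/3)·(2864/9) = 3805/27 and Ps = 355/3 + (5/12)·(2864/9) = 6775/27.
The subsidy expands output by 2864/9 − 1544/9 = 440/3 past the efficient level; on those units the gap between marginal cost and willingness to pay runs from 0 up to 110.
DWL = ½ × 110 × 440/3 = 24200/3.

Deadweight loss = 24200/3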